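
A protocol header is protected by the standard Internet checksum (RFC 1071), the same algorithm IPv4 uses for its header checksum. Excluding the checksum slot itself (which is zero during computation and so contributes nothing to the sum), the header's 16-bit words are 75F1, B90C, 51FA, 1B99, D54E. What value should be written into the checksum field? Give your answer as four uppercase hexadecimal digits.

8E1F

One's-complement addition (fold any carry out of bit 15 back into bit 0):
  0x75F1 + 0xB90C = 0x12EFD → wrap carry → 0x2EFE
  0x2EFE + 0x51FA = 0x080F8
  0x80F8 + 0x1B99 = 0x09C91
  0x9C91 + 0xD54E = 0x171DF → wrap carry → 0x71E0
One's-complement sum = 0x71E0.
Checksum = ~0x71E0 & 0xFFFF = 0x8E1F.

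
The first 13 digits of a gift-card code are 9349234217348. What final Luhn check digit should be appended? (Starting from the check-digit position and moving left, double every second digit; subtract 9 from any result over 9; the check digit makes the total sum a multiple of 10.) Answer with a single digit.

8

Partial digits right→left: 8 4 3 7 1 2 4 3 2 9 4 3 9
Double every second digit counting from the check-digit position (so the 1st, 3rd, 5th, ... of the partial from the right).
  doubled (with −9 where >9): 7 6 2 8 4 8 9 → sum 44
  kept as-is: 4 7 2 3 9 3 → sum 28
Total = 44 + 28 = 72.
Check digit = (10 − (72 mod 10)) mod 10 = 8.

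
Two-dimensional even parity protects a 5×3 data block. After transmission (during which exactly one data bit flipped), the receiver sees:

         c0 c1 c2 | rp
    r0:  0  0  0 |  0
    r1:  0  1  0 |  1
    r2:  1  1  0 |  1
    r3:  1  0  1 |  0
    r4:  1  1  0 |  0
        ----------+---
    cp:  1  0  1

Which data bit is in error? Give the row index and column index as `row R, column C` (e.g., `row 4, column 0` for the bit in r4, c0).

row 2, column 1

Recompute each row's even parity and compare to rp:
  r0: data parity 0, sent rp 0 → ok
  r1: data parity 1, sent rp 1 → ok
  r2: data parity 0, sent rp 1 → mismatch
  r3: data parity 0, sent rp 0 → ok
  r4: data parity 0, sent rp 0 → ok
Recompute each column's even parity and compare to cp:
  c0: data parity 1, sent cp 1 → ok
  c1: data parity 1, sent cp 0 → mismatch
  c2: data parity 1, sent cp 1 → ok
Exactly one row (r2) and one column (c1) fail → the flipped bit is at their intersection.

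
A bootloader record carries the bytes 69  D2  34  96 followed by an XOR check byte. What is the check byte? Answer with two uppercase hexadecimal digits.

19

XOR the bytes together:
  start with 0x69
  0x69 ⊕ 0xD2 = 0xBB
  0xBB ⊕ 0x34 = 0x8F
  0x8F ⊕ 0x96 = 0x19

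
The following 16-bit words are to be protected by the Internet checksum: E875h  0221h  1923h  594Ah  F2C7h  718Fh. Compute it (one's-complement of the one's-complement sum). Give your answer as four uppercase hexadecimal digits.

One's-complement addition (fold any carry out of bit 15 back into bit 0):
  0xE875 + 0x0221 = 0x0EA96
  0xEA96 + 0x1923 = 0x103B9 → wrap carry → 0x03BA
  0x03BA + 0x594A = 0x05D04
  0x5D04 + 0xF2C7 = 0x14FCB → wrap carry → 0x4FCC
  0x4FCC + 0x718F = 0x0C15B
One's-complement sum = 0xC15B.
Checksum = ~0xC15B & 0xFFFF = 0x3EA4.

3EA4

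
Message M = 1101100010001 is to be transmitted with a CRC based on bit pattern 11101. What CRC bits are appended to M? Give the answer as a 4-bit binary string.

Append 4 zeros: 11011000100010000. Divide by 11101 (XOR where the leading bit is 1):
  pos 0: 11011 XOR 11101 = 00110
  pos 2: 11000 XOR 11101 = 00101
  pos 4: 10101 XOR 11101 = 01000
  pos 5: 10000 XOR 11101 = 01101
  pos 6: 11010 XOR 11101 = 00111
  pos 8: 11101 XOR 11101 = 00000
Remainder (last 4 bits) = 0000. This is the CRC / FCS.

0000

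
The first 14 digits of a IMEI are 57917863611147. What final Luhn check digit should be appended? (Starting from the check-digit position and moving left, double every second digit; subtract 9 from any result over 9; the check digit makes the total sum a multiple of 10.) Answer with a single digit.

Partial digits right→left: 7 4 1 1 1 6 3 6 8 7 1 9 7 5
Double every second digit counting from the check-digit position (so the 1st, 3rd, 5th, ... of the partial from the right).
  doubled (with −9 where >9): 5 2 2 6 7 2 5 → sum 29
  kept as-is: 4 1 6 6 7 9 5 → sum 38
Total = 29 + 38 = 67.
Check digit = (10 − (67 mod 10)) mod 10 = 3.

3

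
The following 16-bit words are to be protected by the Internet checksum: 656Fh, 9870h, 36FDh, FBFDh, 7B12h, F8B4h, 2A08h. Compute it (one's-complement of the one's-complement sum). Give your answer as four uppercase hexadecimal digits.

One's-complement addition (fold any carry out of bit 15 back into bit 0):
  0x656F + 0x9870 = 0x0FDDF
  0xFDDF + 0x36FD = 0x134DC → wrap carry → 0x34DD
  0x34DD + 0xFBFD = 0x130DA → wrap carry → 0x30DB
  0x30DB + 0x7B12 = 0x0ABED
  0xABED + 0xF8B4 = 0x1A4A1 → wrap carry → 0xA4A2
  0xA4A2 + 0x2A08 = 0x0CEAA
One's-complement sum = 0xCEAA.
Checksum = ~0xCEAA & 0xFFFF = 0x3155.

3155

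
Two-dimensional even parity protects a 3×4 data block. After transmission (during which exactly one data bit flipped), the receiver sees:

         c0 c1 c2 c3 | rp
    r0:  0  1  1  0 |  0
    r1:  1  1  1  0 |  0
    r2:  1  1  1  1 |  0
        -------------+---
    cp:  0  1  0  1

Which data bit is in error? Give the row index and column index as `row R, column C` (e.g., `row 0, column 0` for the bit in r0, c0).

Recompute each row's even parity and compare to rp:
  r0: data parity 0, sent rp 0 → ok
  r1: data parity 1, sent rp 0 → mismatch
  r2: data parity 0, sent rp 0 → ok
Recompute each column's even parity and compare to cp:
  c0: data parity 0, sent cp 0 → ok
  c1: data parity 1, sent cp 1 → ok
  c2: data parity 1, sent cp 0 → mismatch
  c3: data parity 1, sent cp 1 → ok
Exactly one row (r1) and one column (c2) fail → the flipped bit is at their intersection.

row 1, column 2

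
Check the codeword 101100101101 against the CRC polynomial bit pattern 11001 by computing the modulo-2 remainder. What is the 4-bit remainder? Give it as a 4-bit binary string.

Modulo-2 division of 101100101101 by 11001:
  pos 0: 10110 XOR 11001 = 01111
  pos 1: 11110 XOR 11001 = 00111
  pos 3: 11110 XOR 11001 = 00111
  pos 5: 11111 XOR 11001 = 00110
  pos 7: 11001 XOR 11001 = 00000
Remainder = 0000 (zero — the frame passes the CRC check).

0000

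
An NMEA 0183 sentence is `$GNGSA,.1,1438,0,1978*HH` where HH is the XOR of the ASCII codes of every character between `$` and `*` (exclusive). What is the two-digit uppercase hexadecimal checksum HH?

XOR the ASCII codes of the payload characters:
  'G' = 0x47 → acc = 0x47
  'N' = 0x4E → acc = 0x09
  'G' = 0x47 → acc = 0x4E
  'S' = 0x53 → acc = 0x1D
  'A' = 0x41 → acc = 0x5C
  ',' = 0x2C → acc = 0x70
  '.' = 0x2E → acc = 0x5E
  '1' = 0x31 → acc = 0x6F
  ',' = 0x2C → acc = 0x43
  '1' = 0x31 → acc = 0x72
  '4' = 0x34 → acc = 0x46
  '3' = 0x33 → acc = 0x75
  '8' = 0x38 → acc = 0x4D
  ',' = 0x2C → acc = 0x61
  '0' = 0x30 → acc = 0x51
  ',' = 0x2C → acc = 0x7D
  '1' = 0x31 → acc = 0x4C
  '9' = 0x39 → acc = 0x75
  '7' = 0x37 → acc = 0x42
  '8' = 0x38 → acc = 0x7A
Checksum = 0x7A.

7A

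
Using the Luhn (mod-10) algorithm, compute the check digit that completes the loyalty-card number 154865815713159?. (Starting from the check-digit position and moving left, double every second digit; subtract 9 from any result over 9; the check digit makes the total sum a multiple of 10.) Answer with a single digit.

Partial digits right→left: 9 5 1 3 1 7 5 1 8 5 6 8 4 5 1
Double every second digit counting from the check-digit position (so the 1st, 3rd, 5th, ... of the partial from the right).
  doubled (with −9 where >9): 9 2 2 1 7 3 8 2 → sum 34
  kept as-is: 5 3 7 1 5 8 5 → sum 34
Total = 34 + 34 = 68.
Check digit = (10 − (68 mod 10)) mod 10 = 2.

2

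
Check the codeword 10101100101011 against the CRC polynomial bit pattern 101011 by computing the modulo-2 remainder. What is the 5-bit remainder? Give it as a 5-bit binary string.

Modulo-2 division of 10101100101011 by 101011:
  pos 0: 101011 XOR 101011 = 000000
  pos 8: 101011 XOR 101011 = 000000
Remainder = 00000 (zero — the frame passes the CRC check).

00000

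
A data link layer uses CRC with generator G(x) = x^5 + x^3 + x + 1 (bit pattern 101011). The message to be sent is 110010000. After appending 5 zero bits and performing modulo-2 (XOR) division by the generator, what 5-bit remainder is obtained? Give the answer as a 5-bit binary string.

11001

Append 5 zeros: 11001000000000. Divide by 101011 (XOR where the leading bit is 1):
  pos 0: 110010 XOR 101011 = 011001
  pos 1: 110010 XOR 101011 = 011001
  pos 2: 110010 XOR 101011 = 011001
  pos 3: 110010 XOR 101011 = 011001
  pos 4: 110010 XOR 101011 = 011001
  pos 5: 110010 XOR 101011 = 011001
  pos 6: 110010 XOR 101011 = 011001
  pos 7: 110010 XOR 101011 = 011001
  pos 8: 110010 XOR 101011 = 011001
Remainder (last 5 bits) = 11001. This is the CRC / FCS.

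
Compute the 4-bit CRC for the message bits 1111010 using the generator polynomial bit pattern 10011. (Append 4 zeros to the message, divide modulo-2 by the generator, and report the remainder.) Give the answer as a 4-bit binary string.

Append 4 zeros: 11110100000. Divide by 10011 (XOR where the leading bit is 1):
  pos 0: 11110 XOR 10011 = 01101
  pos 1: 11011 XOR 10011 = 01000
  pos 2: 10000 XOR 10011 = 00011
  pos 5: 11000 XOR 10011 = 01011
  pos 6: 10110 XOR 10011 = 00101
Remainder (last 4 bits) = 0101. This is the CRC / FCS.

0101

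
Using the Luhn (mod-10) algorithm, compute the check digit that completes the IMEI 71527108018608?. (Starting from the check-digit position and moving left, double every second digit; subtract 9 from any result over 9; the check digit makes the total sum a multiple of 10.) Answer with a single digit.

6

Partial digits right→left: 8 0 6 8 1 0 8 0 1 7 2 5 1 7
Double every second digit counting from the check-digit position (so the 1st, 3rd, 5th, ... of the partial from the right).
  doubled (with −9 where >9): 7 3 2 7 2 4 2 → sum 27
  kept as-is: 0 8 0 0 7 5 7 → sum 27
Total = 27 + 27 = 54.
Check digit = (10 − (54 mod 10)) mod 10 = 6.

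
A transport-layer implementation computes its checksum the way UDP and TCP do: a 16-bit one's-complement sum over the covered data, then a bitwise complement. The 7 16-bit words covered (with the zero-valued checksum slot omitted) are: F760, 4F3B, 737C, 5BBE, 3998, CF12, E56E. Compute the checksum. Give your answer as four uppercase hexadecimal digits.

One's-complement addition (fold any carry out of bit 15 back into bit 0):
  0xF760 + 0x4F3B = 0x1469B → wrap carry → 0x469C
  0x469C + 0x737C = 0x0BA18
  0xBA18 + 0x5BBE = 0x115D6 → wrap carry → 0x15D7
  0x15D7 + 0x3998 = 0x04F6F
  0x4F6F + 0xCF12 = 0x11E81 → wrap carry → 0x1E82
  0x1E82 + 0xE56E = 0x103F0 → wrap carry → 0x03F1
One's-complement sum = 0x03F1.
Checksum = ~0x03F1 & 0xFFFF = 0xFC0E.

FC0E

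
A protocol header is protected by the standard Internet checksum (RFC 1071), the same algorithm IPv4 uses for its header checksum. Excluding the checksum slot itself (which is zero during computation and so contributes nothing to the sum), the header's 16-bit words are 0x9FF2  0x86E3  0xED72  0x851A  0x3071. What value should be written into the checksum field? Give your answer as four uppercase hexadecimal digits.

One's-complement addition (fold any carry out of bit 15 back into bit 0):
  0x9FF2 + 0x86E3 = 0x126D5 → wrap carry → 0x26D6
  0x26D6 + 0xED72 = 0x11448 → wrap carry → 0x1449
  0x1449 + 0x851A = 0x09963
  0x9963 + 0x3071 = 0x0C9D4
One's-complement sum = 0xC9D4.
Checksum = ~0xC9D4 & 0xFFFF = 0x362B.

362B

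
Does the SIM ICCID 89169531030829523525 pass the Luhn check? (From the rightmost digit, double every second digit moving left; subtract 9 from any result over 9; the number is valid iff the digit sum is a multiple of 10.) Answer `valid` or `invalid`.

invalid

From the right, keep odd positions and double even positions (subtract 9 from any doubled value over 9):
  doubled (positions 2,4,...): 4 6 1 4 0 0 6 9 2 7 → sum 39
  kept (positions 1,3,...): 5 5 2 9 8 3 1 5 6 9 → sum 53
Total = 92.
92 mod 10 = 2, so the number is invalid.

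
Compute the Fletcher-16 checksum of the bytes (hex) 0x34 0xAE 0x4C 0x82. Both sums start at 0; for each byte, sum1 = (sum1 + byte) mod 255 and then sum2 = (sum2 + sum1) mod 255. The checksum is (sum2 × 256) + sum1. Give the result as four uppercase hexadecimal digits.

F7B1

Running sums (mod 255):
  after byte 0 (0x34): sum1=52, sum2=52
  after byte 1 (0xAE): sum1=226, sum2=23
  after byte 2 (0x4C): sum1=47, sum2=70
  after byte 3 (0x82): sum1=177, sum2=247
Checksum = sum2·256 + sum1 = 247·256 + 177 = 63409 = 0xF7B1.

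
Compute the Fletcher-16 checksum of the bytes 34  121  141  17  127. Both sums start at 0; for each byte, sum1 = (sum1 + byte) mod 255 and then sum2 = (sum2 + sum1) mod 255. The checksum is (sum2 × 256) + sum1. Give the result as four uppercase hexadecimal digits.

DAB9

Running sums (mod 255):
  after byte 0 (34): sum1=34, sum2=34
  after byte 1 (121): sum1=155, sum2=189
  after byte 2 (141): sum1=41, sum2=230
  after byte 3 (17): sum1=58, sum2=33
  after byte 4 (127): sum1=185, sum2=218
Checksum = sum2·256 + sum1 = 218·256 + 185 = 55993 = 0xDAB9.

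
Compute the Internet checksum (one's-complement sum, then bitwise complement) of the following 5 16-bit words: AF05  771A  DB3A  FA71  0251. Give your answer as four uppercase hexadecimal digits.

01E2

One's-complement addition (fold any carry out of bit 15 back into bit 0):
  0xAF05 + 0x771A = 0x1261F → wrap carry → 0x2620
  0x2620 + 0xDB3A = 0x1015A → wrap carry → 0x015B
  0x015B + 0xFA71 = 0x0FBCC
  0xFBCC + 0x0251 = 0x0FE1D
One's-complement sum = 0xFE1D.
Checksum = ~0xFE1D & 0xFFFF = 0x01E2.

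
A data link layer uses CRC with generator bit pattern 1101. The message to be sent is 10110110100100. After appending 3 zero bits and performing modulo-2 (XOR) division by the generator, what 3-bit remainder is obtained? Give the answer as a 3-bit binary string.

Append 3 zeros: 10110110100100000. Divide by 1101 (XOR where the leading bit is 1):
  pos 0: 1011 XOR 1101 = 0110
  pos 1: 1100 XOR 1101 = 0001
  pos 4: 1110 XOR 1101 = 0011
  pos 6: 1110 XOR 1101 = 0011
  pos 8: 1101 XOR 1101 = 0000
Remainder (last 3 bits) = 000. This is the CRC / FCS.

000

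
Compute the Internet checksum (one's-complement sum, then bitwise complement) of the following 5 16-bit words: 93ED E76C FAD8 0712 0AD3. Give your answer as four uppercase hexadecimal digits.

77E7

One's-complement addition (fold any carry out of bit 15 back into bit 0):
  0x93ED + 0xE76C = 0x17B59 → wrap carry → 0x7B5A
  0x7B5A + 0xFAD8 = 0x17632 → wrap carry → 0x7633
  0x7633 + 0x0712 = 0x07D45
  0x7D45 + 0x0AD3 = 0x08818
One's-complement sum = 0x8818.
Checksum = ~0x8818 & 0xFFFF = 0x77E7.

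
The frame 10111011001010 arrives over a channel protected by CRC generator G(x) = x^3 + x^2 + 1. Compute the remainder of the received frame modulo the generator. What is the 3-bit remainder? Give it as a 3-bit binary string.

000

Modulo-2 division of 10111011001010 by 1101:
  pos 0: 1011 XOR 1101 = 0110
  pos 1: 1101 XOR 1101 = 0000
  pos 6: 1100 XOR 1101 = 0001
  pos 9: 1101 XOR 1101 = 0000
Remainder = 000 (zero — the frame passes the CRC check).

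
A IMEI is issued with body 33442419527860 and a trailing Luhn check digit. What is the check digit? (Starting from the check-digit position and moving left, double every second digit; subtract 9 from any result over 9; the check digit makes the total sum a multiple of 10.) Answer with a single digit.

Partial digits right→left: 0 6 8 7 2 5 9 1 4 2 4 4 3 3
Double every second digit counting from the check-digit position (so the 1st, 3rd, 5th, ... of the partial from the right).
  doubled (with −9 where >9): 0 7 4 9 8 8 6 → sum 42
  kept as-is: 6 7 5 1 2 4 3 → sum 28
Total = 42 + 28 = 70.
Check digit = (10 − (70 mod 10)) mod 10 = 0.

0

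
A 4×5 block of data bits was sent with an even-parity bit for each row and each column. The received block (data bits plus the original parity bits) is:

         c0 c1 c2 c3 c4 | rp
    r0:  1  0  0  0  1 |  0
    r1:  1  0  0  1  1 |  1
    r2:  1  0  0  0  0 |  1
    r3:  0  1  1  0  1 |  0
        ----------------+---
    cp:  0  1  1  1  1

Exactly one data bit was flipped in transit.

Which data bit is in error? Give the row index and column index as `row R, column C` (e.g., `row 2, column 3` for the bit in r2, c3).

row 3, column 0

Recompute each row's even parity and compare to rp:
  r0: data parity 0, sent rp 0 → ok
  r1: data parity 1, sent rp 1 → ok
  r2: data parity 1, sent rp 1 → ok
  r3: data parity 1, sent rp 0 → mismatch
Recompute each column's even parity and compare to cp:
  c0: data parity 1, sent cp 0 → mismatch
  c1: data parity 1, sent cp 1 → ok
  c2: data parity 1, sent cp 1 → ok
  c3: data parity 1, sent cp 1 → ok
  c4: data parity 1, sent cp 1 → ok
Exactly one row (r3) and one column (c0) fail → the flipped bit is at their intersection.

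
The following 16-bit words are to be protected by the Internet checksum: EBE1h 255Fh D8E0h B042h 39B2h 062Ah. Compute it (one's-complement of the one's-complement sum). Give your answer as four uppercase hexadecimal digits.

One's-complement addition (fold any carry out of bit 15 back into bit 0):
  0xEBE1 + 0x255F = 0x11140 → wrap carry → 0x1141
  0x1141 + 0xD8E0 = 0x0EA21
  0xEA21 + 0xB042 = 0x19A63 → wrap carry → 0x9A64
  0x9A64 + 0x39B2 = 0x0D416
  0xD416 + 0x062A = 0x0DA40
One's-complement sum = 0xDA40.
Checksum = ~0xDA40 & 0xFFFF = 0x25BF.

25BF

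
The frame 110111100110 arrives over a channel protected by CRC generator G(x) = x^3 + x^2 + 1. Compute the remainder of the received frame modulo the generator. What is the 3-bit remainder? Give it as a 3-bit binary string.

Modulo-2 division of 110111100110 by 1101:
  pos 0: 1101 XOR 1101 = 0000
  pos 4: 1110 XOR 1101 = 0011
  pos 6: 1101 XOR 1101 = 0000
Remainder = 010 (nonzero — an error is detected).

010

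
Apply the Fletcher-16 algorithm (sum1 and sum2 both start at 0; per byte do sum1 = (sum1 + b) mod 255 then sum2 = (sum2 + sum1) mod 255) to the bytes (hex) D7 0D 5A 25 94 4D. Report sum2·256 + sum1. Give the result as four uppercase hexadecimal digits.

9F46

Running sums (mod 255):
  after byte 0 (D7): sum1=215, sum2=215
  after byte 1 (0D): sum1=228, sum2=188
  after byte 2 (5A): sum1=63, sum2=251
  after byte 3 (25): sum1=100, sum2=96
  after byte 4 (94): sum1=248, sum2=89
  after byte 5 (4D): sum1=70, sum2=159
Checksum = sum2·256 + sum1 = 159·256 + 70 = 40774 = 0x9F46.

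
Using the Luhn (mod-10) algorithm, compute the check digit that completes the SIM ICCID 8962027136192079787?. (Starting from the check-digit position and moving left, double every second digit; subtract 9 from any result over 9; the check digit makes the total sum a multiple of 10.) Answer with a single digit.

2

Partial digits right→left: 7 8 7 9 7 0 2 9 1 6 3 1 7 2 0 2 6 9 8
Double every second digit counting from the check-digit position (so the 1st, 3rd, 5th, ... of the partial from the right).
  doubled (with −9 where >9): 5 5 5 4 2 6 5 0 3 7 → sum 42
  kept as-is: 8 9 0 9 6 1 2 2 9 → sum 46
Total = 42 + 46 = 88.
Check digit = (10 − (88 mod 10)) mod 10 = 2.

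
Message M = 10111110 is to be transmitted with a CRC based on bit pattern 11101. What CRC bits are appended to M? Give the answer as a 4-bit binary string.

0011

Append 4 zeros: 101111100000. Divide by 11101 (XOR where the leading bit is 1):
  pos 0: 10111 XOR 11101 = 01010
  pos 1: 10101 XOR 11101 = 01000
  pos 2: 10001 XOR 11101 = 01100
  pos 3: 11000 XOR 11101 = 00101
  pos 5: 10100 XOR 11101 = 01001
  pos 6: 10010 XOR 11101 = 01111
  pos 7: 11110 XOR 11101 = 00011
Remainder (last 4 bits) = 0011. This is the CRC / FCS.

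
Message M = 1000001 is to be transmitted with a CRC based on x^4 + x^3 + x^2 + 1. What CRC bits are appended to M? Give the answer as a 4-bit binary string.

0101

Append 4 zeros: 10000010000. Divide by 11101 (XOR where the leading bit is 1):
  pos 0: 10000 XOR 11101 = 01101
  pos 1: 11010 XOR 11101 = 00111
  pos 3: 11110 XOR 11101 = 00011
  pos 6: 11000 XOR 11101 = 00101
Remainder (last 4 bits) = 0101. This is the CRC / FCS.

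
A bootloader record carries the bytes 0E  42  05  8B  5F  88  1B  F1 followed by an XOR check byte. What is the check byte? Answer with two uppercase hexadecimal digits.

XOR the bytes together:
  start with 0x0E
  0x0E ⊕ 0x42 = 0x4C
  0x4C ⊕ 0x05 = 0x49
  0x49 ⊕ 0x8B = 0xC2
  0xC2 ⊕ 0x5F = 0x9D
  0x9D ⊕ 0x88 = 0x15
  0x15 ⊕ 0x1B = 0x0E
  0x0E ⊕ 0xF1 = 0xFF

FF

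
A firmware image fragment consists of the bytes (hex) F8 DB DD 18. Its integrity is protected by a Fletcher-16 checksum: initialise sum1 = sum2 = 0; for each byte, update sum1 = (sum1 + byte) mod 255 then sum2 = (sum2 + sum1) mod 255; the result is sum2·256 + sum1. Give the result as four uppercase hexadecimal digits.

Running sums (mod 255):
  after byte 0 (F8): sum1=248, sum2=248
  after byte 1 (DB): sum1=212, sum2=205
  after byte 2 (DD): sum1=178, sum2=128
  after byte 3 (18): sum1=202, sum2=75
Checksum = sum2·256 + sum1 = 75·256 + 202 = 19402 = 0x4BCA.

4BCA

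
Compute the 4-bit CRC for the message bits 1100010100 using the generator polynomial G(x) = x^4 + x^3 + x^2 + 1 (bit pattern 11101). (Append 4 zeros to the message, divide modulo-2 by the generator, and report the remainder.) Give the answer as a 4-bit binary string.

Append 4 zeros: 11000101000000. Divide by 11101 (XOR where the leading bit is 1):
  pos 0: 11000 XOR 11101 = 00101
  pos 2: 10110 XOR 11101 = 01011
  pos 3: 10111 XOR 11101 = 01010
  pos 4: 10100 XOR 11101 = 01001
  pos 5: 10010 XOR 11101 = 01111
  pos 6: 11110 XOR 11101 = 00011
  pos 9: 11000 XOR 11101 = 00101
Remainder (last 4 bits) = 0101. This is the CRC / FCS.

0101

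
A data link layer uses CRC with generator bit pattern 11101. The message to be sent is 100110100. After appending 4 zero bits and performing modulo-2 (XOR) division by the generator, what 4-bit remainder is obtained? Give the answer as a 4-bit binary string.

1111

Append 4 zeros: 1001101000000. Divide by 11101 (XOR where the leading bit is 1):
  pos 0: 10011 XOR 11101 = 01110
  pos 1: 11100 XOR 11101 = 00001
  pos 5: 11000 XOR 11101 = 00101
  pos 7: 10100 XOR 11101 = 01001
  pos 8: 10010 XOR 11101 = 01111
Remainder (last 4 bits) = 1111. This is the CRC / FCS.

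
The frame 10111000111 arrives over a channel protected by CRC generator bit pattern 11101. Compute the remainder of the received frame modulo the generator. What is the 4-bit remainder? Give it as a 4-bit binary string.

0010

Modulo-2 division of 10111000111 by 11101:
  pos 0: 10111 XOR 11101 = 01010
  pos 1: 10100 XOR 11101 = 01001
  pos 2: 10010 XOR 11101 = 01111
  pos 3: 11110 XOR 11101 = 00011
  pos 6: 11111 XOR 11101 = 00010
Remainder = 0010 (nonzero — an error is detected).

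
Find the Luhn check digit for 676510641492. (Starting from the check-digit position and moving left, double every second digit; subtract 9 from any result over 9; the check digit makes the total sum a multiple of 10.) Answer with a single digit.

Partial digits right→left: 2 9 4 1 4 6 0 1 5 6 7 6
Double every second digit counting from the check-digit position (so the 1st, 3rd, 5th, ... of the partial from the right).
  doubled (with −9 where >9): 4 8 8 0 1 5 → sum 26
  kept as-is: 9 1 6 1 6 6 → sum 29
Total = 26 + 29 = 55.
Check digit = (10 − (55 mod 10)) mod 10 = 5.

5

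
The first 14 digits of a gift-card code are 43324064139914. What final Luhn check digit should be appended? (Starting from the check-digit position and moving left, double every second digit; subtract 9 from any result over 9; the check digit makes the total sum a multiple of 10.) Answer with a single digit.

1

Partial digits right→left: 4 1 9 9 3 1 4 6 0 4 2 3 3 4
Double every second digit counting from the check-digit position (so the 1st, 3rd, 5th, ... of the partial from the right).
  doubled (with −9 where >9): 8 9 6 8 0 4 6 → sum 41
  kept as-is: 1 9 1 6 4 3 4 → sum 28
Total = 41 + 28 = 69.
Check digit = (10 − (69 mod 10)) mod 10 = 1.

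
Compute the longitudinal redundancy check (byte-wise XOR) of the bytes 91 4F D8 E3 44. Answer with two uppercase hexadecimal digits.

XOR the bytes together:
  start with 0x91
  0x91 ⊕ 0x4F = 0xDE
  0xDE ⊕ 0xD8 = 0x06
  0x06 ⊕ 0xE3 = 0xE5
  0xE5 ⊕ 0x44 = 0xA1

A1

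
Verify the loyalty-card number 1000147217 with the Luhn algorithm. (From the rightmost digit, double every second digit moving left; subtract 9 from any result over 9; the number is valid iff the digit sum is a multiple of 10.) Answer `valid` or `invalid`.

From the right, keep odd positions and double even positions (subtract 9 from any doubled value over 9):
  doubled (positions 2,4,...): 2 5 2 0 2 → sum 11
  kept (positions 1,3,...): 7 2 4 0 0 → sum 13
Total = 24.
24 mod 10 = 4, so the number is invalid.

invalid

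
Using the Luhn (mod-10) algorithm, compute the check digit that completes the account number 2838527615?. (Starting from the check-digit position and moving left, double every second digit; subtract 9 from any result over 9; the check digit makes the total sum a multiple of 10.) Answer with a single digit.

Partial digits right→left: 5 1 6 7 2 5 8 3 8 2
Double every second digit counting from the check-digit position (so the 1st, 3rd, 5th, ... of the partial from the right).
  doubled (with −9 where >9): 1 3 4 7 7 → sum 22
  kept as-is: 1 7 5 3 2 → sum 18
Total = 22 + 18 = 40.
Check digit = (10 − (40 mod 10)) mod 10 = 0.

0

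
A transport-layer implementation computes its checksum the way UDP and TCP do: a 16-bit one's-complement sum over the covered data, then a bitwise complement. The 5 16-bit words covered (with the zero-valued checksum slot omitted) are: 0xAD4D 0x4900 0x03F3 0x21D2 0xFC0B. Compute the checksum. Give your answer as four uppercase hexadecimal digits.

One's-complement addition (fold any carry out of bit 15 back into bit 0):
  0xAD4D + 0x4900 = 0x0F64D
  0xF64D + 0x03F3 = 0x0FA40
  0xFA40 + 0x21D2 = 0x11C12 → wrap carry → 0x1C13
  0x1C13 + 0xFC0B = 0x1181E → wrap carry → 0x181F
One's-complement sum = 0x181F.
Checksum = ~0x181F & 0xFFFF = 0xE7E0.

E7E0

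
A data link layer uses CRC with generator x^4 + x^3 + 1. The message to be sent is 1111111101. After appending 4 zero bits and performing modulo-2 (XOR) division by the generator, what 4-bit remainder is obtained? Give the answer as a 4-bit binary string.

Append 4 zeros: 11111111010000. Divide by 11001 (XOR where the leading bit is 1):
  pos 0: 11111 XOR 11001 = 00110
  pos 2: 11011 XOR 11001 = 00010
  pos 5: 10101 XOR 11001 = 01100
  pos 6: 11000 XOR 11001 = 00001
Remainder (last 4 bits) = 1000. This is the CRC / FCS.

1000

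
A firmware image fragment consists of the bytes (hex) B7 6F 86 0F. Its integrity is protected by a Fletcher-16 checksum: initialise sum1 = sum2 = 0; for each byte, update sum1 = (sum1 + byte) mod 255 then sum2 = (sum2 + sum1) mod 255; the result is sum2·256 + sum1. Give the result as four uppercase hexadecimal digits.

49BC

Running sums (mod 255):
  after byte 0 (B7): sum1=183, sum2=183
  after byte 1 (6F): sum1=39, sum2=222
  after byte 2 (86): sum1=173, sum2=140
  after byte 3 (0F): sum1=188, sum2=73
Checksum = sum2·256 + sum1 = 73·256 + 188 = 18876 = 0x49BC.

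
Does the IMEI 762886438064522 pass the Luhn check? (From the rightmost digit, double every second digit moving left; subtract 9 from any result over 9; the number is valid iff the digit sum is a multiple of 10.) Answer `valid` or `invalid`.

invalid

From the right, keep odd positions and double even positions (subtract 9 from any doubled value over 9):
  doubled (positions 2,4,...): 4 8 0 6 3 7 3 → sum 31
  kept (positions 1,3,...): 2 5 6 8 4 8 2 7 → sum 42
Total = 73.
73 mod 10 = 3, so the number is invalid.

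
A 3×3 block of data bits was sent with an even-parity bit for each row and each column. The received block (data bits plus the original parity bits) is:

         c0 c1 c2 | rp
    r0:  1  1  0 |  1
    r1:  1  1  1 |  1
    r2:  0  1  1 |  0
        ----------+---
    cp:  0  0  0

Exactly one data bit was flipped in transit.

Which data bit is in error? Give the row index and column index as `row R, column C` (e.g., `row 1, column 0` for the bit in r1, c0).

Recompute each row's even parity and compare to rp:
  r0: data parity 0, sent rp 1 → mismatch
  r1: data parity 1, sent rp 1 → ok
  r2: data parity 0, sent rp 0 → ok
Recompute each column's even parity and compare to cp:
  c0: data parity 0, sent cp 0 → ok
  c1: data parity 1, sent cp 0 → mismatch
  c2: data parity 0, sent cp 0 → ok
Exactly one row (r0) and one column (c1) fail → the flipped bit is at their intersection.

row 0, column 1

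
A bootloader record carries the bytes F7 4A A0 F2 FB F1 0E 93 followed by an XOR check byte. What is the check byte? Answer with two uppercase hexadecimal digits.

78

XOR the bytes together:
  start with 0xF7
  0xF7 ⊕ 0x4A = 0xBD
  0xBD ⊕ 0xA0 = 0x1D
  0x1D ⊕ 0xF2 = 0xEF
  0xEF ⊕ 0xFB = 0x14
  0x14 ⊕ 0xF1 = 0xE5
  0xE5 ⊕ 0x0E = 0xEB
  0xEB ⊕ 0x93 = 0x78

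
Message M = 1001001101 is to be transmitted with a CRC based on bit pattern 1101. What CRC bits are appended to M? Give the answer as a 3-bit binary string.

111

Append 3 zeros: 1001001101000. Divide by 1101 (XOR where the leading bit is 1):
  pos 0: 1001 XOR 1101 = 0100
  pos 1: 1000 XOR 1101 = 0101
  pos 2: 1010 XOR 1101 = 0111
  pos 3: 1111 XOR 1101 = 0010
  pos 5: 1010 XOR 1101 = 0111
  pos 6: 1111 XOR 1101 = 0010
  pos 8: 1000 XOR 1101 = 0101
  pos 9: 1010 XOR 1101 = 0111
Remainder (last 3 bits) = 111. This is the CRC / FCS.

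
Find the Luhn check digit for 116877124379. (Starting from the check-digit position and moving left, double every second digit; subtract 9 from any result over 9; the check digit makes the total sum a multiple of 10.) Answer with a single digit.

Partial digits right→left: 9 7 3 4 2 1 7 7 8 6 1 1
Double every second digit counting from the check-digit position (so the 1st, 3rd, 5th, ... of the partial from the right).
  doubled (with −9 where >9): 9 6 4 5 7 2 → sum 33
  kept as-is: 7 4 1 7 6 1 → sum 26
Total = 33 + 26 = 59.
Check digit = (10 − (59 mod 10)) mod 10 = 1.

1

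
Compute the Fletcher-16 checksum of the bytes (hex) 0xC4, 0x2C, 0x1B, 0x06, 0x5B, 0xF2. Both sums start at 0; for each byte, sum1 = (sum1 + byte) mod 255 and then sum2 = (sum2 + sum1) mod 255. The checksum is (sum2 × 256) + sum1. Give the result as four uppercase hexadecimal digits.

A160

Running sums (mod 255):
  after byte 0 (0xC4): sum1=196, sum2=196
  after byte 1 (0x2C): sum1=240, sum2=181
  after byte 2 (0x1B): sum1=12, sum2=193
  after byte 3 (0x06): sum1=18, sum2=211
  after byte 4 (0x5B): sum1=109, sum2=65
  after byte 5 (0xF2): sum1=96, sum2=161
Checksum = sum2·256 + sum1 = 161·256 + 96 = 41312 = 0xA160.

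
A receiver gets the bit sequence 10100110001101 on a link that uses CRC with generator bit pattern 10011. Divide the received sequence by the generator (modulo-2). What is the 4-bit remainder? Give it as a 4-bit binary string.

Modulo-2 division of 10100110001101 by 10011:
  pos 0: 10100 XOR 10011 = 00111
  pos 2: 11111 XOR 10011 = 01100
  pos 3: 11000 XOR 10011 = 01011
  pos 4: 10110 XOR 10011 = 00101
  pos 6: 10101 XOR 10011 = 00110
  pos 8: 11010 XOR 10011 = 01001
  pos 9: 10011 XOR 10011 = 00000
Remainder = 0000 (zero — the frame passes the CRC check).

0000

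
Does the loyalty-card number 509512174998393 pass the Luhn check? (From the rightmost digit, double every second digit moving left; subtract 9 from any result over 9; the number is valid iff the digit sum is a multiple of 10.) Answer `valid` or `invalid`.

From the right, keep odd positions and double even positions (subtract 9 from any doubled value over 9):
  doubled (positions 2,4,...): 9 7 9 5 4 1 0 → sum 35
  kept (positions 1,3,...): 3 3 9 4 1 1 9 5 → sum 35
Total = 70.
70 mod 10 = 0, so the number is valid.

valid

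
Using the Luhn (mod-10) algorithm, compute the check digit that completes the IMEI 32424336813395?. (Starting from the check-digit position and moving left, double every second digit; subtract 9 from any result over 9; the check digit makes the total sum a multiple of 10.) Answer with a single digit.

Partial digits right→left: 5 9 3 3 1 8 6 3 3 4 2 4 2 3
Double every second digit counting from the check-digit position (so the 1st, 3rd, 5th, ... of the partial from the right).
  doubled (with −9 where >9): 1 6 2 3 6 4 4 → sum 26
  kept as-is: 9 3 8 3 4 4 3 → sum 34
Total = 26 + 34 = 60.
Check digit = (10 − (60 mod 10)) mod 10 = 0.

0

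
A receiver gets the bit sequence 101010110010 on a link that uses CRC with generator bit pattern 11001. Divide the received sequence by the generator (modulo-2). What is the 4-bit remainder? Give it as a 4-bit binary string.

1111

Modulo-2 division of 101010110010 by 11001:
  pos 0: 10101 XOR 11001 = 01100
  pos 1: 11000 XOR 11001 = 00001
  pos 5: 11100 XOR 11001 = 00101
  pos 7: 10110 XOR 11001 = 01111
Remainder = 1111 (nonzero — an error is detected).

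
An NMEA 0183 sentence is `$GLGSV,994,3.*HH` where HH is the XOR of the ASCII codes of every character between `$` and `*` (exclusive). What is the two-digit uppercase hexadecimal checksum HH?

XOR the ASCII codes of the payload characters:
  'G' = 0x47 → acc = 0x47
  'L' = 0x4C → acc = 0x0B
  'G' = 0x47 → acc = 0x4C
  'S' = 0x53 → acc = 0x1F
  'V' = 0x56 → acc = 0x49
  ',' = 0x2C → acc = 0x65
  '9' = 0x39 → acc = 0x5C
  '9' = 0x39 → acc = 0x65
  '4' = 0x34 → acc = 0x51
  ',' = 0x2C → acc = 0x7D
  '3' = 0x33 → acc = 0x4E
  '.' = 0x2E → acc = 0x60
Checksum = 0x60.

60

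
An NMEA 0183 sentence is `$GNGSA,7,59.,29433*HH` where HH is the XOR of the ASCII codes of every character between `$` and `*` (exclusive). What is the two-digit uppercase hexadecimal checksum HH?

5A

XOR the ASCII codes of the payload characters:
  'G' = 0x47 → acc = 0x47
  'N' = 0x4E → acc = 0x09
  'G' = 0x47 → acc = 0x4E
  'S' = 0x53 → acc = 0x1D
  'A' = 0x41 → acc = 0x5C
  ',' = 0x2C → acc = 0x70
  '7' = 0x37 → acc = 0x47
  ',' = 0x2C → acc = 0x6B
  '5' = 0x35 → acc = 0x5E
  '9' = 0x39 → acc = 0x67
  '.' = 0x2E → acc = 0x49
  ',' = 0x2C → acc = 0x65
  '2' = 0x32 → acc = 0x57
  '9' = 0x39 → acc = 0x6E
  '4' = 0x34 → acc = 0x5A
  '3' = 0x33 → acc = 0x69
  '3' = 0x33 → acc = 0x5A
Checksum = 0x5A.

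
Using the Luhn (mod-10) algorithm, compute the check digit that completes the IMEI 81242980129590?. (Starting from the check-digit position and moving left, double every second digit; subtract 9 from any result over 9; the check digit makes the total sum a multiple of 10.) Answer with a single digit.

7

Partial digits right→left: 0 9 5 9 2 1 0 8 9 2 4 2 1 8
Double every second digit counting from the check-digit position (so the 1st, 3rd, 5th, ... of the partial from the right).
  doubled (with −9 where >9): 0 1 4 0 9 8 2 → sum 24
  kept as-is: 9 9 1 8 2 2 8 → sum 39
Total = 24 + 39 = 63.
Check digit = (10 − (63 mod 10)) mod 10 = 7.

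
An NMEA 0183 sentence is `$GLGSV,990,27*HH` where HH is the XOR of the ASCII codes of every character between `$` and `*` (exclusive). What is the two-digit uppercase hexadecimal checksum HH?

XOR the ASCII codes of the payload characters:
  'G' = 0x47 → acc = 0x47
  'L' = 0x4C → acc = 0x0B
  'G' = 0x47 → acc = 0x4C
  'S' = 0x53 → acc = 0x1F
  'V' = 0x56 → acc = 0x49
  ',' = 0x2C → acc = 0x65
  '9' = 0x39 → acc = 0x5C
  '9' = 0x39 → acc = 0x65
  '0' = 0x30 → acc = 0x55
  ',' = 0x2C → acc = 0x79
  '2' = 0x32 → acc = 0x4B
  '7' = 0x37 → acc = 0x7C
Checksum = 0x7C.

7C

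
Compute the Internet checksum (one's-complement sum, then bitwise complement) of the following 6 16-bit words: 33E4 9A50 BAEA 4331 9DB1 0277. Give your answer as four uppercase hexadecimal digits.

9386

One's-complement addition (fold any carry out of bit 15 back into bit 0):
  0x33E4 + 0x9A50 = 0x0CE34
  0xCE34 + 0xBAEA = 0x1891E → wrap carry → 0x891F
  0x891F + 0x4331 = 0x0CC50
  0xCC50 + 0x9DB1 = 0x16A01 → wrap carry → 0x6A02
  0x6A02 + 0x0277 = 0x06C79
One's-complement sum = 0x6C79.
Checksum = ~0x6C79 & 0xFFFF = 0x9386.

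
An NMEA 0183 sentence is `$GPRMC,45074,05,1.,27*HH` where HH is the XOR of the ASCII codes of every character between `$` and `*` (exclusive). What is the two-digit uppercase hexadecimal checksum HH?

66

XOR the ASCII codes of the payload characters:
  'G' = 0x47 → acc = 0x47
  'P' = 0x50 → acc = 0x17
  'R' = 0x52 → acc = 0x45
  'M' = 0x4D → acc = 0x08
  'C' = 0x43 → acc = 0x4B
  ',' = 0x2C → acc = 0x67
  '4' = 0x34 → acc = 0x53
  '5' = 0x35 → acc = 0x66
  '0' = 0x30 → acc = 0x56
  '7' = 0x37 → acc = 0x61
  '4' = 0x34 → acc = 0x55
  ',' = 0x2C → acc = 0x79
  '0' = 0x30 → acc = 0x49
  '5' = 0x35 → acc = 0x7C
  ',' = 0x2C → acc = 0x50
  '1' = 0x31 → acc = 0x61
  '.' = 0x2E → acc = 0x4F
  ',' = 0x2C → acc = 0x63
  '2' = 0x32 → acc = 0x51
  '7' = 0x37 → acc = 0x66
Checksum = 0x66.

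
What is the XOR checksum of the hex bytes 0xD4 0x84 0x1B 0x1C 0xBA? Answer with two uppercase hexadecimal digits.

ED

XOR the bytes together:
  start with 0xD4
  0xD4 ⊕ 0x84 = 0x50
  0x50 ⊕ 0x1B = 0x4B
  0x4B ⊕ 0x1C = 0x57
  0x57 ⊕ 0xBA = 0xED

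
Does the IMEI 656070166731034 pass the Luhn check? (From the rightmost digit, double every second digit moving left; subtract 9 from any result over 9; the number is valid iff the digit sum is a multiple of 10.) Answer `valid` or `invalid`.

From the right, keep odd positions and double even positions (subtract 9 from any doubled value over 9):
  doubled (positions 2,4,...): 6 2 5 3 0 0 1 → sum 17
  kept (positions 1,3,...): 4 0 3 6 1 7 6 6 → sum 33
Total = 50.
50 mod 10 = 0, so the number is valid.

valid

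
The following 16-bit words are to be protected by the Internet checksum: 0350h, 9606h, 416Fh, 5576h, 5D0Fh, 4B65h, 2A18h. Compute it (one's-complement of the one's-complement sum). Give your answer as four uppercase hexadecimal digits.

FD36

One's-complement addition (fold any carry out of bit 15 back into bit 0):
  0x0350 + 0x9606 = 0x09956
  0x9956 + 0x416F = 0x0DAC5
  0xDAC5 + 0x5576 = 0x1303B → wrap carry → 0x303C
  0x303C + 0x5D0F = 0x08D4B
  0x8D4B + 0x4B65 = 0x0D8B0
  0xD8B0 + 0x2A18 = 0x102C8 → wrap carry → 0x02C9
One's-complement sum = 0x02C9.
Checksum = ~0x02C9 & 0xFFFF = 0xFD36.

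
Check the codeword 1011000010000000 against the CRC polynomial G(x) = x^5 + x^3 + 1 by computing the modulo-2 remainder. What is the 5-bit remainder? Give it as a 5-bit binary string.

Modulo-2 division of 1011000010000000 by 101001:
  pos 0: 101100 XOR 101001 = 000101
  pos 3: 101001 XOR 101001 = 000000
Remainder = 00000 (zero — the frame passes the CRC check).

00000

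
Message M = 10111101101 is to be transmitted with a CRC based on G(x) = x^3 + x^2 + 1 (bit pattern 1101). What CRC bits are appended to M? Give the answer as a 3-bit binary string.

010

Append 3 zeros: 10111101101000. Divide by 1101 (XOR where the leading bit is 1):
  pos 0: 1011 XOR 1101 = 0110
  pos 1: 1101 XOR 1101 = 0000
  pos 5: 1011 XOR 1101 = 0110
  pos 6: 1100 XOR 1101 = 0001
  pos 9: 1100 XOR 1101 = 0001
Remainder (last 3 bits) = 010. This is the CRC / FCS.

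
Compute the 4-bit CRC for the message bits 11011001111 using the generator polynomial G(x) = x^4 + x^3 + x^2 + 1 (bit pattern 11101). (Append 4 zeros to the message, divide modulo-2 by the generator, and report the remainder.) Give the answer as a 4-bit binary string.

Append 4 zeros: 110110011110000. Divide by 11101 (XOR where the leading bit is 1):
  pos 0: 11011 XOR 11101 = 00110
  pos 2: 11000 XOR 11101 = 00101
  pos 4: 10111 XOR 11101 = 01010
  pos 5: 10101 XOR 11101 = 01000
  pos 6: 10001 XOR 11101 = 01100
  pos 7: 11000 XOR 11101 = 00101
  pos 9: 10100 XOR 11101 = 01001
  pos 10: 10010 XOR 11101 = 01111
Remainder (last 4 bits) = 1111. This is the CRC / FCS.

1111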